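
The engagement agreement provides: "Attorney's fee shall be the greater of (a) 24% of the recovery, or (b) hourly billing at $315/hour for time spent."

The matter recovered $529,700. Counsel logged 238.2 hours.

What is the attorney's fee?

(a) 24% of $529,700 = $127,128.00
(b) 238.2 × $315 = $75,033.00
The greater is (a): $127,128.00.

$127,128.00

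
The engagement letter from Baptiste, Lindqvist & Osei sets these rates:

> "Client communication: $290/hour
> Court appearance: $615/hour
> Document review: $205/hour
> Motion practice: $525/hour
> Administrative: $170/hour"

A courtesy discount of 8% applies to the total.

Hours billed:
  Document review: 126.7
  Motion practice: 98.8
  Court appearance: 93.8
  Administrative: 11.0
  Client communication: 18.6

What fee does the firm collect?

Client communication: 18.6 × $290 = $5,394.00
Court appearance: 93.8 × $615 = $57,687.00
Document review: 126.7 × $205 = $25,973.50
Motion practice: 98.8 × $525 = $51,870.00
Administrative: 11.0 × $170 = $1,870.00
Subtotal: $142,794.50
Less 8% discount: −$11,423.56
Total: $142,794.50 − $11,423.56 = $131,370.94

$131,370.94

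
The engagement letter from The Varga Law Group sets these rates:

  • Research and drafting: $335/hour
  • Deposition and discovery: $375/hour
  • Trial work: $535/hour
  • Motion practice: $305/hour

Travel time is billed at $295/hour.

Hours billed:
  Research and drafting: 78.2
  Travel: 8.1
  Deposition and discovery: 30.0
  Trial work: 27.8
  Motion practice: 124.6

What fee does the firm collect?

$92,712.50

Research and drafting: 78.2 × $335 = $26,197.00
Deposition and discovery: 30.0 × $375 = $11,250.00
Trial work: 27.8 × $535 = $14,873.00
Motion practice: 124.6 × $305 = $38,003.00
Subtotal: $26,197.00 + $11,250.00 + $14,873.00 + $38,003.00 = $90,323.00
Travel: 8.1 × $295 = $2,389.50
Total: $90,323.00 + $2,389.50 = $92,712.50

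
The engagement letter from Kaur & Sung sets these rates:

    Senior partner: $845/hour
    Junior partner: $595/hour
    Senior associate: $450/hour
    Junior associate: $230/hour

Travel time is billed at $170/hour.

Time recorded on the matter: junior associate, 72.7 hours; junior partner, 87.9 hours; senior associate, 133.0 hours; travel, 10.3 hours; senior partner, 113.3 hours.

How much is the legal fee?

Senior partner: 113.3 × $845 = $95,738.50
Junior partner: 87.9 × $595 = $52,300.50
Senior associate: 133.0 × $450 = $59,850.00
Junior associate: 72.7 × $230 = $16,721.00
Subtotal: $95,738.50 + $52,300.50 + $59,850.00 + $16,721.00 = $224,610.00
Travel: 10.3 × $170 = $1,751.00
Total: $224,610.00 + $1,751.00 = $226,361.00

$226,361.00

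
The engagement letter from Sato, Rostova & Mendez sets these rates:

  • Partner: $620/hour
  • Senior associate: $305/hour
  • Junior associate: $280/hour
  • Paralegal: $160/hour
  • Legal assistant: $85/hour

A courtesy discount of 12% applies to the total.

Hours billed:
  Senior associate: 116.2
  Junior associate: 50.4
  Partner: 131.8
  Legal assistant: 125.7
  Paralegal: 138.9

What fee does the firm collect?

Partner: 131.8 × $620 = $81,716.00
Senior associate: 116.2 × $305 = $35,441.00
Junior associate: 50.4 × $280 = $14,112.00
Paralegal: 138.9 × $160 = $22,224.00
Legal assistant: 125.7 × $85 = $10,684.50
Subtotal: $164,177.50
Less 12% discount: −$19,701.30
Total: $164,177.50 − $19,701.30 = $144,476.20

$144,476.20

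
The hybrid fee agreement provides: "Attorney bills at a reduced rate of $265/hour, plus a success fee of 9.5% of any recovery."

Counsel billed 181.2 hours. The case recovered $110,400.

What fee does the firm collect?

$58,506.00

Hourly: 181.2 × $265 = $48,018.00
Success fee: 9.5% of $110,400 = $10,488.00
Total: $48,018.00 + $10,488.00 = $58,506.00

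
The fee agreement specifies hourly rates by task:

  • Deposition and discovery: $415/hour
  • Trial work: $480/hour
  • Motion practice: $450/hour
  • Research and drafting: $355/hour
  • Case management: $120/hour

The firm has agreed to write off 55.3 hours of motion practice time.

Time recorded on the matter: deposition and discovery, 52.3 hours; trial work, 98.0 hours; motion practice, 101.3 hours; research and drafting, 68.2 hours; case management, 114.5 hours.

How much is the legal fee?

Deposition and discovery: 52.3 × $415 = $21,704.50
Trial work: 98.0 × $480 = $47,040.00
Motion practice: 101.3 × $450 = $45,585.00
Research and drafting: 68.2 × $355 = $24,211.00
Case management: 114.5 × $120 = $13,740.00
Subtotal: $152,280.50
Write-off: 55.3 × $450 = $24,885.00
Total: $152,280.50 − $24,885.00 = $127,395.50

$127,395.50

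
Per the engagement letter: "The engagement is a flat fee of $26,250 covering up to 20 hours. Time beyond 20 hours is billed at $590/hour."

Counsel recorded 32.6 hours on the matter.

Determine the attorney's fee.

$33,684.00

Flat fee: $26,250.00
Excess hours: 32.6 − 20 = 12.6
Overrun: 12.6 × $590 = $7,434.00
Total: $26,250.00 + $7,434.00 = $33,684.00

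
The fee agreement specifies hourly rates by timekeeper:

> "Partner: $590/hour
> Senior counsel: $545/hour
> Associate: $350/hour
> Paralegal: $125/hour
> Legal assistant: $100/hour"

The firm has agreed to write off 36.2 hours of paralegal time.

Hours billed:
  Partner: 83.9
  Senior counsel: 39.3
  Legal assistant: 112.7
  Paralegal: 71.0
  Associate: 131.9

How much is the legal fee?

$132,704.50

Partner: 83.9 × $590 = $49,501.00
Senior counsel: 39.3 × $545 = $21,418.50
Associate: 131.9 × $350 = $46,165.00
Paralegal: 71.0 × $125 = $8,875.00
Legal assistant: 112.7 × $100 = $11,270.00
Subtotal: $137,229.50
Write-off: 36.2 × $125 = $4,525.00
Total: $137,229.50 − $4,525.00 = $132,704.50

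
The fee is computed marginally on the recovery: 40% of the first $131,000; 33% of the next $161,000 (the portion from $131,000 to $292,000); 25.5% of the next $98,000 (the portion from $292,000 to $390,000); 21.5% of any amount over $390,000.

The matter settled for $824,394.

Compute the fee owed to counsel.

$223,914.71

First $131,000 at 40% = $52,400.00
Next $161,000 at 33% = $53,130.00
Next $98,000 at 25.5% = $24,990.00
Remaining $434,394 at 21.5% = $93,394.71
Fee: $52,400.00 + $53,130.00 + $24,990.00 + $93,394.71 = $223,914.71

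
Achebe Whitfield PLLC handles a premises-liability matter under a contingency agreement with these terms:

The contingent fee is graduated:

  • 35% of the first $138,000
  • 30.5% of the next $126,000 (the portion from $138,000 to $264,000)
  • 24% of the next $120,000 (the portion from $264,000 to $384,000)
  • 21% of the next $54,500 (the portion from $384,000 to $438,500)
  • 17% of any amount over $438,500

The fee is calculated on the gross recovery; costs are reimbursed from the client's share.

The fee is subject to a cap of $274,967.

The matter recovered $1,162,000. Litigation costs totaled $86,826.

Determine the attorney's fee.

$249,970.00

Fee base is the gross recovery, $1,162,000; costs are reimbursed separately.
First $138,000 at 35% = $48,300.00
Next $126,000 at 30.5% = $38,430.00
Next $120,000 at 24% = $28,800.00
Next $54,500 at 21% = $11,445.00
Remaining $723,500 at 17% = $122,995.00
Fee: $48,300.00 + $38,430.00 + $28,800.00 + $11,445.00 + $122,995.00 = $249,970.00
$249,970.00 is under the $274,967 cap.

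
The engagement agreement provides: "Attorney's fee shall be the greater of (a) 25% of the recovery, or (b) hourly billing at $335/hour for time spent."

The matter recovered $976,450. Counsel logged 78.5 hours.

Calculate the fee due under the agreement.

$244,112.50

(a) 25% of $976,450 = $244,112.50
(b) 78.5 × $335 = $26,297.50
The greater is (a): $244,112.50.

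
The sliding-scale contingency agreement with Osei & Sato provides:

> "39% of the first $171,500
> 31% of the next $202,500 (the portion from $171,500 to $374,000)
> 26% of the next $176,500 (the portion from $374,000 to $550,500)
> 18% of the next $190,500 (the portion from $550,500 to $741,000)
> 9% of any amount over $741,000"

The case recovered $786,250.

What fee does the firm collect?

$213,912.50

First $171,500 at 39% = $66,885.00
Next $202,500 at 31% = $62,775.00
Next $176,500 at 26% = $45,890.00
Next $190,500 at 18% = $34,290.00
Remaining $45,250 at 9% = $4,072.50
Fee: $66,885.00 + $62,775.00 + $45,890.00 + $34,290.00 + $4,072.50 = $213,912.50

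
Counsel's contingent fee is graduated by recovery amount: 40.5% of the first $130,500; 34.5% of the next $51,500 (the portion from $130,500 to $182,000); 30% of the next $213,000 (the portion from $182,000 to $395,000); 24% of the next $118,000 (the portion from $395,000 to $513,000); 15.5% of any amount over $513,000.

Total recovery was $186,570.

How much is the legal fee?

$71,991.00

First $130,500 at 40.5% = $52,852.50
Next $51,500 at 34.5% = $17,767.50
Remaining $4,570 at 30% = $1,371.00
Fee: $52,852.50 + $17,767.50 + $1,371.00 = $71,991.00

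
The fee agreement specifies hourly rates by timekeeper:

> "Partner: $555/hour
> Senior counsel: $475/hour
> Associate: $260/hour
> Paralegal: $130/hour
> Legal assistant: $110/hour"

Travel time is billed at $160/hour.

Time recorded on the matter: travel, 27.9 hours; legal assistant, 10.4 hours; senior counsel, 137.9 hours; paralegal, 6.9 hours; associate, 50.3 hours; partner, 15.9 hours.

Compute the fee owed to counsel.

$93,910.00

Partner: 15.9 × $555 = $8,824.50
Senior counsel: 137.9 × $475 = $65,502.50
Associate: 50.3 × $260 = $13,078.00
Paralegal: 6.9 × $130 = $897.00
Legal assistant: 10.4 × $110 = $1,144.00
Subtotal: $8,824.50 + $65,502.50 + $13,078.00 + $897.00 + $1,144.00 = $89,446.00
Travel: 27.9 × $160 = $4,464.00
Total: $89,446.00 + $4,464.00 = $93,910.00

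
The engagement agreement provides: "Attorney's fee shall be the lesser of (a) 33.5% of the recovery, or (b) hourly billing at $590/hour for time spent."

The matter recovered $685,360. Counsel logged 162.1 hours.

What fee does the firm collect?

$95,639.00

(a) 33.5% of $685,360 = $229,595.60
(b) 162.1 × $590 = $95,639.00
The lesser is (b): $95,639.00.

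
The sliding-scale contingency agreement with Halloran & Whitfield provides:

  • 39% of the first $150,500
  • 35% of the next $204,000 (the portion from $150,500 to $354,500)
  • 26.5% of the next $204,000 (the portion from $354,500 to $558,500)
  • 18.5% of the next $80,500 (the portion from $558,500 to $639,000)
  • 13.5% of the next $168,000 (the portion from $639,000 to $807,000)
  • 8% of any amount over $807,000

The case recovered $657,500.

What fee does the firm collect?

First $150,500 at 39% = $58,695.00
Next $204,000 at 35% = $71,400.00
Next $204,000 at 26.5% = $54,060.00
Next $80,500 at 18.5% = $14,892.50
Remaining $18,500 at 13.5% = $2,497.50
Fee: $58,695.00 + $71,400.00 + $54,060.00 + $14,892.50 + $2,497.50 = $201,545.00

$201,545.00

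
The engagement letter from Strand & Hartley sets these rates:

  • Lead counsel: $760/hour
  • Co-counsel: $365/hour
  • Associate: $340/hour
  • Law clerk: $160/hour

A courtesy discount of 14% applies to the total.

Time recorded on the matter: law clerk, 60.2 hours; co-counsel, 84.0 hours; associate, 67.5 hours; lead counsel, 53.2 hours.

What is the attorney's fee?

Lead counsel: 53.2 × $760 = $40,432.00
Co-counsel: 84.0 × $365 = $30,660.00
Associate: 67.5 × $340 = $22,950.00
Law clerk: 60.2 × $160 = $9,632.00
Subtotal: $103,674.00
Less 14% discount: −$14,514.36
Total: $103,674.00 − $14,514.36 = $89,159.64

$89,159.64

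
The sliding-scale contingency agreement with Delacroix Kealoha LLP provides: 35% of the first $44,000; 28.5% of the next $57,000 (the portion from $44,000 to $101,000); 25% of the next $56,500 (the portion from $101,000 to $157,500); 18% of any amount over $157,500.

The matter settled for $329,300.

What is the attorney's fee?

$76,694.00

First $44,000 at 35% = $15,400.00
Next $57,000 at 28.5% = $16,245.00
Next $56,500 at 25% = $14,125.00
Remaining $171,800 at 18% = $30,924.00
Fee: $15,400.00 + $16,245.00 + $14,125.00 + $30,924.00 = $76,694.00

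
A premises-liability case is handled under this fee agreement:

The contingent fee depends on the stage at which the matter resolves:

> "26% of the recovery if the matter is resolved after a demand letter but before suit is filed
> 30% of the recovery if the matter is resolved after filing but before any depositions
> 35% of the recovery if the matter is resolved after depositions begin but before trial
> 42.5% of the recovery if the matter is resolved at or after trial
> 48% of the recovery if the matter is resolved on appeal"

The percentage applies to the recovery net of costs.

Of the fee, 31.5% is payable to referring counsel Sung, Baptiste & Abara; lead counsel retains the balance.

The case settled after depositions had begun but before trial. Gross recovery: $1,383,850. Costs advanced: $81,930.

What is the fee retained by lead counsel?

Fee base (net of costs): $1,383,850 − $81,930 = $1,301,920
The matter settled after depositions had begun but before trial, so the 35% rate applies.
$1,301,920 × 35% = $455,672.00
Referral share: 31.5% of $455,672.00 = $143,536.68; lead counsel retains $455,672.00 − $143,536.68 = $312,135.32.

$312,135.32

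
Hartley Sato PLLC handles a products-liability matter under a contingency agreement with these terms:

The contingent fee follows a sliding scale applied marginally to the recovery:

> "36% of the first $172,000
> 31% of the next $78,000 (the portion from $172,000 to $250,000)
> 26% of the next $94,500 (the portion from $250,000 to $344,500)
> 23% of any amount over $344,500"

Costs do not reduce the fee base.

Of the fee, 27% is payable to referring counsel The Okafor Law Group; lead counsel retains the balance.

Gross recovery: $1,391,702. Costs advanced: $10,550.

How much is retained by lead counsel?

$256,614.32

Fee base is the gross recovery, $1,391,702; costs are reimbursed separately.
First $172,000 at 36% = $61,920.00
Next $78,000 at 31% = $24,180.00
Next $94,500 at 26% = $24,570.00
Remaining $1,047,202 at 23% = $240,856.46
Fee: $61,920.00 + $24,180.00 + $24,570.00 + $240,856.46 = $351,526.46
Referral share: 27% of $351,526.46 = $94,912.14; lead counsel retains $351,526.46 − $94,912.14 = $256,614.32.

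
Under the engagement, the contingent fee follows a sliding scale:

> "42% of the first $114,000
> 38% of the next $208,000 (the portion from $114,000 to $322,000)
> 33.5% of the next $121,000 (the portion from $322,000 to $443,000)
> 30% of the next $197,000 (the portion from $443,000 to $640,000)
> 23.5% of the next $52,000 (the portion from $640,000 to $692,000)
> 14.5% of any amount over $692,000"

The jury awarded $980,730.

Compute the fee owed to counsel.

$280,640.85

First $114,000 at 42% = $47,880.00
Next $208,000 at 38% = $79,040.00
Next $121,000 at 33.5% = $40,535.00
Next $197,000 at 30% = $59,100.00
Next $52,000 at 23.5% = $12,220.00
Remaining $288,730 at 14.5% = $41,865.85
Fee: $47,880.00 + $79,040.00 + $40,535.00 + $59,100.00 + $12,220.00 + $41,865.85 = $280,640.85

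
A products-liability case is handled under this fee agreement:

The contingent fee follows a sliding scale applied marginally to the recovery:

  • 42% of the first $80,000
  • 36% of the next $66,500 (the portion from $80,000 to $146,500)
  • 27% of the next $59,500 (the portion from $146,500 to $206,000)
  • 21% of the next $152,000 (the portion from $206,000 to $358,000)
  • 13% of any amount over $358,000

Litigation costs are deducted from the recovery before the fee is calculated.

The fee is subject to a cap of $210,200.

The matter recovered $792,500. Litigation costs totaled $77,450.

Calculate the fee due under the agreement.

Fee base (net of costs): $792,500 − $77,450 = $715,050
First $80,000 at 42% = $33,600.00
Next $66,500 at 36% = $23,940.00
Next $59,500 at 27% = $16,065.00
Next $152,000 at 21% = $31,920.00
Remaining $357,050 at 13% = $46,416.50
Fee: $33,600.00 + $23,940.00 + $16,065.00 + $31,920.00 + $46,416.50 = $151,941.50
$151,941.50 is under the $210,200 cap.

$151,941.50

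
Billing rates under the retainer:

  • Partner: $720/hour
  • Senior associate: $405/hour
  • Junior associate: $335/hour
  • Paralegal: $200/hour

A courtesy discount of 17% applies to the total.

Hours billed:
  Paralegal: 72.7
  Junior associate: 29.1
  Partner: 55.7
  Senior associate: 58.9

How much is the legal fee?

$73,245.01

Partner: 55.7 × $720 = $40,104.00
Senior associate: 58.9 × $405 = $23,854.50
Junior associate: 29.1 × $335 = $9,748.50
Paralegal: 72.7 × $200 = $14,540.00
Subtotal: $88,247.00
Less 17% discount: −$15,001.99
Total: $88,247.00 − $15,001.99 = $73,245.01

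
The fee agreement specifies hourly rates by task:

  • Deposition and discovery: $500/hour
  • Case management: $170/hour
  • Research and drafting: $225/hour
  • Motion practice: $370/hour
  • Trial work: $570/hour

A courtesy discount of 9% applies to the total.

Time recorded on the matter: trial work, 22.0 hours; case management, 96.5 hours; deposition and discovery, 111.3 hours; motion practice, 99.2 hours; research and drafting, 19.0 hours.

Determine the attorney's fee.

Deposition and discovery: 111.3 × $500 = $55,650.00
Case management: 96.5 × $170 = $16,405.00
Research and drafting: 19.0 × $225 = $4,275.00
Motion practice: 99.2 × $370 = $36,704.00
Trial work: 22.0 × $570 = $12,540.00
Subtotal: $125,574.00
Less 9% discount: −$11,301.66
Total: $125,574.00 − $11,301.66 = $114,272.34

$114,272.34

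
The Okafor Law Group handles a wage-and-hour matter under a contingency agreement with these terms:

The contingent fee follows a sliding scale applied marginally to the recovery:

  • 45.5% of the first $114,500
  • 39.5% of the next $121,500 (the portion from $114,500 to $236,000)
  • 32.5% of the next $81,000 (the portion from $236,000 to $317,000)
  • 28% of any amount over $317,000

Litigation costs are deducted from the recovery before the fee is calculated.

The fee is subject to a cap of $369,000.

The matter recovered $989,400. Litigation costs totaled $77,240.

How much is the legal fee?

$293,059.80

Fee base (net of costs): $989,400 − $77,240 = $912,160
First $114,500 at 45.5% = $52,097.50
Next $121,500 at 39.5% = $47,992.50
Next $81,000 at 32.5% = $26,325.00
Remaining $595,160 at 28% = $166,644.80
Fee: $52,097.50 + $47,992.50 + $26,325.00 + $166,644.80 = $293,059.80
$293,059.80 is under the $369,000 cap.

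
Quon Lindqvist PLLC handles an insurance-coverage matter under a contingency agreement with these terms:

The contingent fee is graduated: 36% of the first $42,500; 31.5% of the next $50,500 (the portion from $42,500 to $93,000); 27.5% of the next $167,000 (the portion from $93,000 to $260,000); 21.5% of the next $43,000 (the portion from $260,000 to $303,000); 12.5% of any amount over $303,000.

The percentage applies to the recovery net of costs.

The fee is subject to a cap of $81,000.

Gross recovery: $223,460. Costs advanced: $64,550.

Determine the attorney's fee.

Fee base (net of costs): $223,460 − $64,550 = $158,910
First $42,500 at 36% = $15,300.00
Next $50,500 at 31.5% = $15,907.50
Remaining $65,910 at 27.5% = $18,125.25
Fee: $15,300.00 + $15,907.50 + $18,125.25 = $49,332.75
$49,332.75 is under the $81,000 cap.

$49,332.75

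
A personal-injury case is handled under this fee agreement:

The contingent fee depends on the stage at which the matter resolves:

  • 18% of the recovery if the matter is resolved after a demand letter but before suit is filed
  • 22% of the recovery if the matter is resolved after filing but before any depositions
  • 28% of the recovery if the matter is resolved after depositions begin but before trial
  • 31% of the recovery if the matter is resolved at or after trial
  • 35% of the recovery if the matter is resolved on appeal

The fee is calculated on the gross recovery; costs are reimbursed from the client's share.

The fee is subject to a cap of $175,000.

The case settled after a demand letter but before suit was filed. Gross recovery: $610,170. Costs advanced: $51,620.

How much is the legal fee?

$109,830.60

Fee base is the gross recovery, $610,170; costs are reimbursed separately.
The matter settled after a demand letter but before suit was filed, so the 18% rate applies.
$610,170 × 18% = $109,830.60
$109,830.60 is under the $175,000 cap.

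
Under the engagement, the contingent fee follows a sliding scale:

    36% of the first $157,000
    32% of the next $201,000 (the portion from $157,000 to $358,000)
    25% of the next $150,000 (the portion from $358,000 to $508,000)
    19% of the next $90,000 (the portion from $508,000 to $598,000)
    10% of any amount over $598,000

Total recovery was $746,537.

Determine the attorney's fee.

$190,293.70

First $157,000 at 36% = $56,520.00
Next $201,000 at 32% = $64,320.00
Next $150,000 at 25% = $37,500.00
Next $90,000 at 19% = $17,100.00
Remaining $148,537 at 10% = $14,853.70
Fee: $56,520.00 + $64,320.00 + $37,500.00 + $17,100.00 + $14,853.70 = $190,293.70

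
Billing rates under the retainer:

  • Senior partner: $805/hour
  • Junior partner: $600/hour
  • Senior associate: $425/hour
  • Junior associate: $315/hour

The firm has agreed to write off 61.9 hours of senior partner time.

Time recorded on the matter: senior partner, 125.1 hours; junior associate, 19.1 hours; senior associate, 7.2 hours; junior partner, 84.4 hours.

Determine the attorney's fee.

$110,592.50

Senior partner: 125.1 × $805 = $100,705.50
Junior partner: 84.4 × $600 = $50,640.00
Senior associate: 7.2 × $425 = $3,060.00
Junior associate: 19.1 × $315 = $6,016.50
Subtotal: $160,422.00
Write-off: 61.9 × $805 = $49,829.50
Total: $160,422.00 − $49,829.50 = $110,592.50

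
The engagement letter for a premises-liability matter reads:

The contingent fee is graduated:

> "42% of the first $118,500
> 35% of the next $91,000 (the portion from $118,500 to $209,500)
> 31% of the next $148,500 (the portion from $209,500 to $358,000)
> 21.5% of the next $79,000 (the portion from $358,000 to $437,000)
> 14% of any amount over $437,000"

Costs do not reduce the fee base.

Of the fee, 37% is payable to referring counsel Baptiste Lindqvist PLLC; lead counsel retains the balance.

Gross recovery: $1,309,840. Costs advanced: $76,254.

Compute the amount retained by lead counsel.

$168,107.69

Fee base is the gross recovery, $1,309,840; costs are reimbursed separately.
First $118,500 at 42% = $49,770.00
Next $91,000 at 35% = $31,850.00
Next $148,500 at 31% = $46,035.00
Next $79,000 at 21.5% = $16,985.00
Remaining $872,840 at 14% = $122,197.60
Fee: $49,770.00 + $31,850.00 + $46,035.00 + $16,985.00 + $122,197.60 = $266,837.60
Referral share: 37% of $266,837.60 = $98,729.91; lead counsel retains $266,837.60 − $98,729.91 = $168,107.69.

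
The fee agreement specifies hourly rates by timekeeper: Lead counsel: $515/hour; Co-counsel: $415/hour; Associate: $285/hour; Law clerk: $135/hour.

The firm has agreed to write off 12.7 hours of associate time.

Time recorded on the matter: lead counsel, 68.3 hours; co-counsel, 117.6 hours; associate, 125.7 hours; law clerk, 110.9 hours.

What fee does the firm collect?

Lead counsel: 68.3 × $515 = $35,174.50
Co-counsel: 117.6 × $415 = $48,804.00
Associate: 125.7 × $285 = $35,824.50
Law clerk: 110.9 × $135 = $14,971.50
Subtotal: $134,774.50
Write-off: 12.7 × $285 = $3,619.50
Total: $134,774.50 − $3,619.50 = $131,155.00

$131,155.00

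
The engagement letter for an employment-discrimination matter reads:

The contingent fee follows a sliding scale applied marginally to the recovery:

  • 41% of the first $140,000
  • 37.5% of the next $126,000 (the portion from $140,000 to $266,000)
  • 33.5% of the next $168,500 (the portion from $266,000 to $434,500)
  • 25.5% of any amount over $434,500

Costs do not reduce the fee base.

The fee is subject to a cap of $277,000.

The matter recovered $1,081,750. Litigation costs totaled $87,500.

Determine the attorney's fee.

$277,000.00

Fee base is the gross recovery, $1,081,750; costs are reimbursed separately.
First $140,000 at 41% = $57,400.00
Next $126,000 at 37.5% = $47,250.00
Next $168,500 at 33.5% = $56,447.50
Remaining $647,250 at 25.5% = $165,048.75
Fee: $57,400.00 + $47,250.00 + $56,447.50 + $165,048.75 = $326,146.25
$326,146.25 exceeds the $277,000 cap, so the fee is capped at $277,000.00.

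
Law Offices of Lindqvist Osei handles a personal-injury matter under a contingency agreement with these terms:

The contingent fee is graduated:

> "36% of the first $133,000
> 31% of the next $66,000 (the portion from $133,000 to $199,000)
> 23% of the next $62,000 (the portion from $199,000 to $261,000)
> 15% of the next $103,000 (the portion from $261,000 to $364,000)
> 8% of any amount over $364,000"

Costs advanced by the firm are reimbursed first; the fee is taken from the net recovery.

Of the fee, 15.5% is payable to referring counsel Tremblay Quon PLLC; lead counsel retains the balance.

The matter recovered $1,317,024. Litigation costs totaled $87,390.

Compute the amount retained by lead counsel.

$141,369.11

Fee base (net of costs): $1,317,024 − $87,390 = $1,229,634
First $133,000 at 36% = $47,880.00
Next $66,000 at 31% = $20,460.00
Next $62,000 at 23% = $14,260.00
Next $103,000 at 15% = $15,450.00
Remaining $865,634 at 8% = $69,250.72
Fee: $47,880.00 + $20,460.00 + $14,260.00 + $15,450.00 + $69,250.72 = $167,300.72
Referral share: 15.5% of $167,300.72 = $25,931.61; lead counsel retains $167,300.72 − $25,931.61 = $141,369.11.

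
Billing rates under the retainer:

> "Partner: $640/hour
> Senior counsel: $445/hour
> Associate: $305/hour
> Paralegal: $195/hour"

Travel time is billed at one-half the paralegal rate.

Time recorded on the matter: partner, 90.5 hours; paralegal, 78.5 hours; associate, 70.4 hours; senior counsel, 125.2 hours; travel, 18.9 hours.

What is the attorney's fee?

$152,256.25

Partner: 90.5 × $640 = $57,920.00
Senior counsel: 125.2 × $445 = $55,714.00
Associate: 70.4 × $305 = $21,472.00
Paralegal: 78.5 × $195 = $15,307.50
Subtotal: $57,920.00 + $55,714.00 + $21,472.00 + $15,307.50 = $150,413.50
Travel: 18.9 × ($195 ÷ 2) = 18.9 × $97.50 = $1,842.75
Total: $150,413.50 + $1,842.75 = $152,256.25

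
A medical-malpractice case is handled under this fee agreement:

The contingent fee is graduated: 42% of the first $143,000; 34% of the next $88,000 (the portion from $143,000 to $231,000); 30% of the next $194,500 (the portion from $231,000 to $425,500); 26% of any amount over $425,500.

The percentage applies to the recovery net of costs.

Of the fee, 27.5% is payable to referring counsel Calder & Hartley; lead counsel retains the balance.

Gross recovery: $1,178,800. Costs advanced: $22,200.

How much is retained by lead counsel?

Fee base (net of costs): $1,178,800 − $22,200 = $1,156,600
First $143,000 at 42% = $60,060.00
Next $88,000 at 34% = $29,920.00
Next $194,500 at 30% = $58,350.00
Remaining $731,100 at 26% = $190,086.00
Fee: $60,060.00 + $29,920.00 + $58,350.00 + $190,086.00 = $338,416.00
Referral share: 27.5% of $338,416.00 = $93,064.40; lead counsel retains $338,416.00 − $93,064.40 = $245,351.60.

$245,351.60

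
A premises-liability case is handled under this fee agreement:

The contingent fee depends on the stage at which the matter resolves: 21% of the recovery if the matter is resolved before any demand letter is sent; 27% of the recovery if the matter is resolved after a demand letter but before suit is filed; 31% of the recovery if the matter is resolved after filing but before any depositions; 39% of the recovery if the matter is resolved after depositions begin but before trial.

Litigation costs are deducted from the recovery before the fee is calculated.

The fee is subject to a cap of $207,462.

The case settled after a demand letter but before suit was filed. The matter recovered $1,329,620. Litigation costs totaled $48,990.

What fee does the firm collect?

Fee base (net of costs): $1,329,620 − $48,990 = $1,280,630
The matter settled after a demand letter but before suit was filed, so the 27% rate applies.
$1,280,630 × 27% = $345,770.10
$345,770.10 exceeds the $207,462 cap, so the fee is capped at $207,462.00.

$207,462.00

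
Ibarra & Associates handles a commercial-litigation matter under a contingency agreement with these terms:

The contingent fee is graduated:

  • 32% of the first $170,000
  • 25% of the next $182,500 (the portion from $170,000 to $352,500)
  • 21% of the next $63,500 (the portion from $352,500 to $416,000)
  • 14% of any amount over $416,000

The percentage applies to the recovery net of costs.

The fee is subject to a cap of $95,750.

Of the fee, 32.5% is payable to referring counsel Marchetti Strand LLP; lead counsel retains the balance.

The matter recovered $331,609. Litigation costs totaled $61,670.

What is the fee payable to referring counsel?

Fee base (net of costs): $331,609 − $61,670 = $269,939
First $170,000 at 32% = $54,400.00
Remaining $99,939 at 25% = $24,984.75
Fee: $54,400.00 + $24,984.75 = $79,384.75
$79,384.75 is under the $95,750 cap.
Referral share: 32.5% of $79,384.75 = $25,800.04; lead counsel retains $79,384.75 − $25,800.04 = $53,584.71.

$25,800.04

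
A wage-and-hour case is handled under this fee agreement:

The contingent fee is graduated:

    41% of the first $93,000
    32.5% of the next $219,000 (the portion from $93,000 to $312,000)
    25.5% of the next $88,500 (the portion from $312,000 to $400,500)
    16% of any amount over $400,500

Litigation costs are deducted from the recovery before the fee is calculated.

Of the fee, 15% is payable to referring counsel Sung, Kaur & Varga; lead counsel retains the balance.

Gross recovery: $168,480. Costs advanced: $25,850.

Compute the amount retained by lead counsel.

$46,120.79

Fee base (net of costs): $168,480 − $25,850 = $142,630
First $93,000 at 41% = $38,130.00
Remaining $49,630 at 32.5% = $16,129.75
Fee: $38,130.00 + $16,129.75 = $54,259.75
Referral share: 15% of $54,259.75 = $8,138.96; lead counsel retains $54,259.75 − $8,138.96 = $46,120.79.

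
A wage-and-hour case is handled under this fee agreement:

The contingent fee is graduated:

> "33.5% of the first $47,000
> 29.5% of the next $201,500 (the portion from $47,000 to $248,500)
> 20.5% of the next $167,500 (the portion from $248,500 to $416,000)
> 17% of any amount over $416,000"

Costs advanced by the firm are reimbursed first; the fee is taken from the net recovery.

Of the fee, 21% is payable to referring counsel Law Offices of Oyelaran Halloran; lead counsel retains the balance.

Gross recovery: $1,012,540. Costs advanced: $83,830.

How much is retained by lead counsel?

$155,381.70

Fee base (net of costs): $1,012,540 − $83,830 = $928,710
First $47,000 at 33.5% = $15,745.00
Next $201,500 at 29.5% = $59,442.50
Next $167,500 at 20.5% = $34,337.50
Remaining $512,710 at 17% = $87,160.70
Fee: $15,745.00 + $59,442.50 + $34,337.50 + $87,160.70 = $196,685.70
Referral share: 21% of $196,685.70 = $41,304.00; lead counsel retains $196,685.70 − $41,304.00 = $155,381.70.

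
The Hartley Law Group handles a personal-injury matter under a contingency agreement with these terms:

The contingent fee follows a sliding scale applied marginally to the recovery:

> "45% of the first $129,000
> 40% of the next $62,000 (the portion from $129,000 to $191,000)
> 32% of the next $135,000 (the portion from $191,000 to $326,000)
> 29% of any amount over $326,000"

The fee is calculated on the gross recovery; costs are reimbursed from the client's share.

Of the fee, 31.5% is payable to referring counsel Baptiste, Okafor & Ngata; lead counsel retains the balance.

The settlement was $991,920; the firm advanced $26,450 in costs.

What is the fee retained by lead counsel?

$218,629.26

Fee base is the gross recovery, $991,920; costs are reimbursed separately.
First $129,000 at 45% = $58,050.00
Next $62,000 at 40% = $24,800.00
Next $135,000 at 32% = $43,200.00
Remaining $665,920 at 29% = $193,116.80
Fee: $58,050.00 + $24,800.00 + $43,200.00 + $193,116.80 = $319,166.80
Referral share: 31.5% of $319,166.80 = $100,537.54; lead counsel retains $319,166.80 − $100,537.54 = $218,629.26.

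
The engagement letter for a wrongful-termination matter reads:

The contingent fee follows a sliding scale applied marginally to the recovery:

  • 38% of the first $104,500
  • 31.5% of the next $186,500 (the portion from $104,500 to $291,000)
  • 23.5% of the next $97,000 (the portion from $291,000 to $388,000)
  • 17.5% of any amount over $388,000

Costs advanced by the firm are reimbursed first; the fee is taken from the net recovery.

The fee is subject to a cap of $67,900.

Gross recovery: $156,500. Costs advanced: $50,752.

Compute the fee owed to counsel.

Fee base (net of costs): $156,500 − $50,752 = $105,748
First $104,500 at 38% = $39,710.00
Remaining $1,248 at 31.5% = $393.12
Fee: $39,710.00 + $393.12 = $40,103.12
$40,103.12 is under the $67,900 cap.

$40,103.12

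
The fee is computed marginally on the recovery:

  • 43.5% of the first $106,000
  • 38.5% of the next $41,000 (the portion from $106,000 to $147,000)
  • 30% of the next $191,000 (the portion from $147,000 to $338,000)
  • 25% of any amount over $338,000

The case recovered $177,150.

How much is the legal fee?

First $106,000 at 43.5% = $46,110.00
Next $41,000 at 38.5% = $15,785.00
Remaining $30,150 at 30% = $9,045.00
Fee: $46,110.00 + $15,785.00 + $9,045.00 = $70,940.00

$70,940.00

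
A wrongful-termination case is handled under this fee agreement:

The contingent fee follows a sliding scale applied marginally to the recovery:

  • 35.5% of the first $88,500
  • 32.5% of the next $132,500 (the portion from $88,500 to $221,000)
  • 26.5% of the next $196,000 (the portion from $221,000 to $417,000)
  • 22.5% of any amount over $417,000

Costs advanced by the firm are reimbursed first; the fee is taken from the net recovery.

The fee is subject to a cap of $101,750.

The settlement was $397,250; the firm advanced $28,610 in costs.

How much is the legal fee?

$101,750.00

Fee base (net of costs): $397,250 − $28,610 = $368,640
First $88,500 at 35.5% = $31,417.50
Next $132,500 at 32.5% = $43,062.50
Remaining $147,640 at 26.5% = $39,124.60
Fee: $31,417.50 + $43,062.50 + $39,124.60 = $113,604.60
$113,604.60 exceeds the $101,750 cap, so the fee is capped at $101,750.00.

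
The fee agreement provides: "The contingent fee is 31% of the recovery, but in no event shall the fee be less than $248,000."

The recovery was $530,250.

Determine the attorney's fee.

31% of $530,250 = $164,377.50
That is below the $248,000 minimum, so the minimum applies.

$248,000.00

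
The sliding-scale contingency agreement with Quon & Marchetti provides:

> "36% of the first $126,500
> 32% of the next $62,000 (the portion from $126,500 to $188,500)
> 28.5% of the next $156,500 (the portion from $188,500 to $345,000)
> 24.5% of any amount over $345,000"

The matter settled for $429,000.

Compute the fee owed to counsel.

First $126,500 at 36% = $45,540.00
Next $62,000 at 32% = $19,840.00
Next $156,500 at 28.5% = $44,602.50
Remaining $84,000 at 24.5% = $20,580.00
Fee: $45,540.00 + $19,840.00 + $44,602.50 + $20,580.00 = $130,562.50

$130,562.50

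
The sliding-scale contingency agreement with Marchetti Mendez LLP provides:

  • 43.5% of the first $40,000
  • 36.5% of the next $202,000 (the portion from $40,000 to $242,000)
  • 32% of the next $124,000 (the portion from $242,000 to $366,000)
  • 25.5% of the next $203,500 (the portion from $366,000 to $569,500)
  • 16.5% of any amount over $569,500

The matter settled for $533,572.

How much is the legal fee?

$173,540.86

First $40,000 at 43.5% = $17,400.00
Next $202,000 at 36.5% = $73,730.00
Next $124,000 at 32% = $39,680.00
Remaining $167,572 at 25.5% = $42,730.86
Fee: $17,400.00 + $73,730.00 + $39,680.00 + $42,730.86 = $173,540.86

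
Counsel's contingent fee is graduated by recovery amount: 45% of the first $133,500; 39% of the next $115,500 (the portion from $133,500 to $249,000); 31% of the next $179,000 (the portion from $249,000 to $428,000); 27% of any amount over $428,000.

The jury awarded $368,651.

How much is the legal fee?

$142,211.81

First $133,500 at 45% = $60,075.00
Next $115,500 at 39% = $45,045.00
Remaining $119,651 at 31% = $37,091.81
Fee: $60,075.00 + $45,045.00 + $37,091.81 = $142,211.81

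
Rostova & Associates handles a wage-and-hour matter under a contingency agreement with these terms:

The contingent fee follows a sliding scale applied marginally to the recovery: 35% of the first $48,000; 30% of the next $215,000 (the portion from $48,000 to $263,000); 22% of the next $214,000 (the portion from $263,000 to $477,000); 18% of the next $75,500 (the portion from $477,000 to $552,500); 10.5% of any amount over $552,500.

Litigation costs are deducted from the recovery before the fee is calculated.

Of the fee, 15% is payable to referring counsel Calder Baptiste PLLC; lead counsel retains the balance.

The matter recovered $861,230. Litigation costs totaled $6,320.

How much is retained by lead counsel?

$147,664.59

Fee base (net of costs): $861,230 − $6,320 = $854,910
First $48,000 at 35% = $16,800.00
Next $215,000 at 30% = $64,500.00
Next $214,000 at 22% = $47,080.00
Next $75,500 at 18% = $13,590.00
Remaining $302,410 at 10.5% = $31,753.05
Fee: $16,800.00 + $64,500.00 + $47,080.00 + $13,590.00 + $31,753.05 = $173,723.05
Referral share: 15% of $173,723.05 = $26,058.46; lead counsel retains $173,723.05 − $26,058.46 = $147,664.59.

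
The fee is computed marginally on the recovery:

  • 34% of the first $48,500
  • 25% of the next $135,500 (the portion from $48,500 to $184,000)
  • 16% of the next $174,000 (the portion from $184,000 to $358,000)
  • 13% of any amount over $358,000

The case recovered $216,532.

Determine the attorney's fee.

$55,570.12

First $48,500 at 34% = $16,490.00
Next $135,500 at 25% = $33,875.00
Remaining $32,532 at 16% = $5,205.12
Fee: $16,490.00 + $33,875.00 + $5,205.12 = $55,570.12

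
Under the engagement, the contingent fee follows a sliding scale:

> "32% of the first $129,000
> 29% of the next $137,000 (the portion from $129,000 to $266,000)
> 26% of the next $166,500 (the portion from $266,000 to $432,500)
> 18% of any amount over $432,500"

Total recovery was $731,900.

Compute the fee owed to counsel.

First $129,000 at 32% = $41,280.00
Next $137,000 at 29% = $39,730.00
Next $166,500 at 26% = $43,290.00
Remaining $299,400 at 18% = $53,892.00
Fee: $41,280.00 + $39,730.00 + $43,290.00 + $53,892.00 = $178,192.00

$178,192.00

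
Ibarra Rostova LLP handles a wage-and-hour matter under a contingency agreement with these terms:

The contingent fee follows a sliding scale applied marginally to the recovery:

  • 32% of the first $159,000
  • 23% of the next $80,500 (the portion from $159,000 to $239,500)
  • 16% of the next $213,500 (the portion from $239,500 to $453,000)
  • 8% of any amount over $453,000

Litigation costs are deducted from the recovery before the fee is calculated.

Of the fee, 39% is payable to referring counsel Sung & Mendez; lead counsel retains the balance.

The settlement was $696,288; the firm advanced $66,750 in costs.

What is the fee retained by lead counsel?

Fee base (net of costs): $696,288 − $66,750 = $629,538
First $159,000 at 32% = $50,880.00
Next $80,500 at 23% = $18,515.00
Next $213,500 at 16% = $34,160.00
Remaining $176,538 at 8% = $14,123.04
Fee: $50,880.00 + $18,515.00 + $34,160.00 + $14,123.04 = $117,678.04
Referral share: 39% of $117,678.04 = $45,894.44; lead counsel retains $117,678.04 − $45,894.44 = $71,783.60.

$71,783.60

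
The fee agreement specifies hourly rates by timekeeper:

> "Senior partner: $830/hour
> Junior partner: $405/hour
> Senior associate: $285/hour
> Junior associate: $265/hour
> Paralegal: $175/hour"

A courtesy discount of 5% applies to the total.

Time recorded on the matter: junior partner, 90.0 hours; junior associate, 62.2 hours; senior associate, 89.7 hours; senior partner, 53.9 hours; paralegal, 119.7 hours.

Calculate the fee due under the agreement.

Senior partner: 53.9 × $830 = $44,737.00
Junior partner: 90.0 × $405 = $36,450.00
Senior associate: 89.7 × $285 = $25,564.50
Junior associate: 62.2 × $265 = $16,483.00
Paralegal: 119.7 × $175 = $20,947.50
Subtotal: $144,182.00
Less 5% discount: −$7,209.10
Total: $144,182.00 − $7,209.10 = $136,972.90

$136,972.90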